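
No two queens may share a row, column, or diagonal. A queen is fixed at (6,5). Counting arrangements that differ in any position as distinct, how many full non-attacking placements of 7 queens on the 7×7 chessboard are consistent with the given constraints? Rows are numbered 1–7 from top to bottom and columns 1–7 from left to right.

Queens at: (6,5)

Branch on row 1: col 1 → 1; col 2 → 1; col 3 → 0; col 4 → 1; col 6 → 3; col 7 → 0.
Sum: 1 + 1 + 0 + 1 + 3 + 0 = 6.

6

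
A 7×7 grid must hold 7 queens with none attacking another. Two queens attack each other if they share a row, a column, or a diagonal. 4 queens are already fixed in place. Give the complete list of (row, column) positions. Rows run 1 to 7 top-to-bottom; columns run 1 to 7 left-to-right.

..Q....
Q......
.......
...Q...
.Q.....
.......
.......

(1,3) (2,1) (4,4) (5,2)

Row 3: attacked by (1,3)→{1,3,5}; (2,1)→{1,2}; (4,4)→{3,4,5}; (5,2)→{2,4}. Safe: 6, 7. Place at column 6.
Row 6: attacked by (1,3)→{3}; (2,1)→{1,5}; (3,6)→{3,6}; (4,4)→{2,4,6}; (5,2)→{1,2,3}. Safe: 7. Place at column 7.
Row 7: attacked by (1,3)→{3}; (2,1)→{1,6}; (3,6)→{2,6}; (4,4)→{1,4,7}; (5,2)→{2,4}; (6,7)→{6,7}. Safe: 5. Place at column 5.
Columns [3, 1, 6, 4, 2, 7, 5], r−c [-2, 1, -3, 0, 3, -1, 2], r+c [4, 3, 9, 8, 7, 13, 12] are all distinct, so no two queens attack.

(1,3) (2,1) (3,6) (4,4) (5,2) (6,7) (7,5)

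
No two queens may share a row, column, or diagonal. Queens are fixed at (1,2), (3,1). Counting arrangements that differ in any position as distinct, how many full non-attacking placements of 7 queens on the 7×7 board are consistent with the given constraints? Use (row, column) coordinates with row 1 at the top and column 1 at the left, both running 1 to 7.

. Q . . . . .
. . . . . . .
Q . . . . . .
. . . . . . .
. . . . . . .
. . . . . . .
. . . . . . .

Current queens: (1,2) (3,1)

Branch on row 2: col 4 → 1; col 5 → 1; col 6 → 0; col 7 → 0.
Sum: 1 + 1 + 0 + 0 = 2.

2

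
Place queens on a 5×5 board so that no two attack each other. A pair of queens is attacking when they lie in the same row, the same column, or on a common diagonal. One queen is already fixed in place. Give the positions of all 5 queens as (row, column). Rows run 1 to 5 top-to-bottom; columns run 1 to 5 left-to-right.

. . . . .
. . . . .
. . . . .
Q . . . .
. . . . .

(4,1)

(1,2) (2,5) (3,3) (4,1) (5,4)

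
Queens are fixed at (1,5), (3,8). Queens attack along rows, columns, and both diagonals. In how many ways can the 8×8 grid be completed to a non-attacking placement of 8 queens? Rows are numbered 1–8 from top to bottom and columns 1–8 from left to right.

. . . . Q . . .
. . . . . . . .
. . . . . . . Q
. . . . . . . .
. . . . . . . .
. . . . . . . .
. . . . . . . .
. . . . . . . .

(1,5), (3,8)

Branch on row 2: col 1 → 2; col 2 → 1; col 3 → 1.
Sum: 2 + 1 + 1 = 4.

4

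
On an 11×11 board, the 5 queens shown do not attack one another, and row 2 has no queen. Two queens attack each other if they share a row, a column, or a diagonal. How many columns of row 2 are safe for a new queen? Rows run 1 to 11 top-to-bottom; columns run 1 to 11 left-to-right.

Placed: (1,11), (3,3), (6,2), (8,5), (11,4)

(1,11) attacks row 2 at column 11 and diagonals 10.
(3,3) attacks row 2 at column 3 and diagonals 2, 4.
(6,2) attacks row 2 at column 2 and diagonals 6.
(8,5) attacks row 2 at column 5 and diagonals 11.
(11,4) attacks row 2 at column 4.
Attacked columns: {2, 3, 4, 5, 6, 10, 11}. Safe: {1, 7, 8, 9}.

4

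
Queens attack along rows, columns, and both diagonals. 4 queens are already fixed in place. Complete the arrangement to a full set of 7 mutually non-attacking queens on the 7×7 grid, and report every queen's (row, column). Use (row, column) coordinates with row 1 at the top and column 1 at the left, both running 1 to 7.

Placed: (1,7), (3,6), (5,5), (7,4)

Row 2: attacked by (1,7)→{6,7}; (3,6)→{5,6,7}; (5,5)→{2,5}; (7,4)→{4}. Safe: 1, 3. Place at column 3.
Row 4: attacked by (1,7)→{4,7}; (2,3)→{1,3,5}; (3,6)→{5,6,7}; (5,5)→{4,5,6}; (7,4)→{1,4,7}. Safe: 2. Place at column 2.
Row 6: attacked by (1,7)→{2,7}; (2,3)→{3,7}; (3,6)→{3,6}; (4,2)→{2,4}; (5,5)→{4,5,6}; (7,4)→{3,4,5}. Safe: 1. Place at column 1.
Columns [7, 3, 6, 2, 5, 1, 4], r−c [-6, -1, -3, 2, 0, 5, 3], r+c [8, 5, 9, 6, 10, 7, 11] are all distinct, so no two queens attack.

(1,7) (2,3) (3,6) (4,2) (5,5) (6,1) (7,4)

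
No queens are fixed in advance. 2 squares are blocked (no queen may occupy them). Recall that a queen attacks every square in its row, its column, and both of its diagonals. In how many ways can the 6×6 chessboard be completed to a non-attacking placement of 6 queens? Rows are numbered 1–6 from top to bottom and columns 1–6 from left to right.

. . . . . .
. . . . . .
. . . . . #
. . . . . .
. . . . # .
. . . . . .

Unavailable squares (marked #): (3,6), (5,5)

3

Branch on row 1: col 1 → 0; col 2 → 0; col 3 → 1; col 4 → 1; col 5 → 1; col 6 → 0.
Sum: 0 + 0 + 1 + 1 + 1 + 0 = 3.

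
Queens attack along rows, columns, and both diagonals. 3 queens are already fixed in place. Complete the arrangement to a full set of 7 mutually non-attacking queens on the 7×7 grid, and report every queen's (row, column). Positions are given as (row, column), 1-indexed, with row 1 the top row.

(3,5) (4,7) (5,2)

Row 1: attacked by (3,5)→{3,5,7}; (4,7)→{4,7}; (5,2)→{2,6}. Safe: 1. Place at column 1.
Row 2: attacked by (1,1)→{1,2}; (3,5)→{4,5,6}; (4,7)→{5,7}; (5,2)→{2,5}. Safe: 3. Place at column 3.
Row 6: attacked by (1,1)→{1,6}; (2,3)→{3,7}; (3,5)→{2,5}; (4,7)→{5,7}; (5,2)→{1,2,3}. Safe: 4. Place at column 4.
Row 7: attacked by (1,1)→{1,7}; (2,3)→{3}; (3,5)→{1,5}; (4,7)→{4,7}; (5,2)→{2,4}; (6,4)→{3,4,5}. Safe: 6. Place at column 6.
Columns [1, 3, 5, 7, 2, 4, 6], r−c [0, -1, -2, -3, 3, 2, 1], r+c [2, 5, 8, 11, 7, 10, 13] are all distinct, so no two queens attack.

(1,1) (2,3) (3,5) (4,7) (5,2) (6,4) (7,6)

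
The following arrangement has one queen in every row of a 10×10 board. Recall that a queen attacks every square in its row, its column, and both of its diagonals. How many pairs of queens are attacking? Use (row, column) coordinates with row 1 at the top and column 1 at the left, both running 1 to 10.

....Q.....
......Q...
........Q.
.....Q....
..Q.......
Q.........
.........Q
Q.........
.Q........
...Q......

Same column: (6,1)–(8,1) (column 1).
Same diagonal: (2,7)–(8,1) (|2−8| = |7−1| = 6); (8,1)–(9,2) (|8−9| = |1−2| = 1).
Total attacking pairs: 3.

3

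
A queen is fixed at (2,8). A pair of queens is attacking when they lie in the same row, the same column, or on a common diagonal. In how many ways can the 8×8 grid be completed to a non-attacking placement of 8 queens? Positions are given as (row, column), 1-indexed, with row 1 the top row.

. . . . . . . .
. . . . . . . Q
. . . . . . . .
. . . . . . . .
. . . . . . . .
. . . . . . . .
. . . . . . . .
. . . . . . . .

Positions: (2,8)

Branch on row 1: col 1 → 0; col 2 → 1; col 3 → 1; col 4 → 3; col 5 → 2; col 6 → 1.
Sum: 0 + 1 + 1 + 3 + 2 + 1 = 8.

8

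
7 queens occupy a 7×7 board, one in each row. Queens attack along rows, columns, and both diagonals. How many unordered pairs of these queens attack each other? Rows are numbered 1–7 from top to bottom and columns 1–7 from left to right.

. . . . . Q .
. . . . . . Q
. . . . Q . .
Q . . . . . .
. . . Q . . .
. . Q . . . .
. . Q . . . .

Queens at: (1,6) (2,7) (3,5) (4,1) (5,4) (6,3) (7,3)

Same column: (6,3)–(7,3) (column 3).
Same diagonal: (1,6)–(2,7) (|1−2| = |6−7| = 1); (2,7)–(5,4) (|2−5| = |7−4| = 3); (2,7)–(6,3) (|2−6| = |7−3| = 4); (4,1)–(6,3) (|4−6| = |1−3| = 2); (5,4)–(6,3) (|5−6| = |4−3| = 1).
Total attacking pairs: 6.

6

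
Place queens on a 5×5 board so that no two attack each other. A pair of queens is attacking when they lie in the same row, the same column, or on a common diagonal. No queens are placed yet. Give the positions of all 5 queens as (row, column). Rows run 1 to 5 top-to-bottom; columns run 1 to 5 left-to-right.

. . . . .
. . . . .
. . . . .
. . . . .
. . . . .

(1,5) (2,2) (3,4) (4,1) (5,3)

Row 1: Safe: 1, 2, 3, 4, 5. Place at column 5.
Row 2: attacked by (1,5)→{4,5}. Safe: 1, 2, 3. Place at column 2.
Row 3: attacked by (1,5)→{3,5}; (2,2)→{1,2,3}. Safe: 4. Place at column 4.
Row 4: attacked by (1,5)→{2,5}; (2,2)→{2,4}; (3,4)→{3,4,5}. Safe: 1. Place at column 1.
Row 5: attacked by (1,5)→{1,5}; (2,2)→{2,5}; (3,4)→{2,4}; (4,1)→{1,2}. Safe: 3. Place at column 3.
Columns [5, 2, 4, 1, 3], r−c [-4, 0, -1, 3, 2], r+c [6, 4, 7, 5, 8] are all distinct, so no two queens attack.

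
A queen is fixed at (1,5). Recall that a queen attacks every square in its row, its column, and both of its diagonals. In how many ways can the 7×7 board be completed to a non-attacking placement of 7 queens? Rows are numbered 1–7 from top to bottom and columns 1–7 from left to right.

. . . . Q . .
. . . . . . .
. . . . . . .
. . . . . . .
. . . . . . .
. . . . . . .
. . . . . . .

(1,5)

6

Branch on row 2: col 1 → 2; col 2 → 1; col 3 → 1; col 7 → 2.
Sum: 2 + 1 + 1 + 2 = 6.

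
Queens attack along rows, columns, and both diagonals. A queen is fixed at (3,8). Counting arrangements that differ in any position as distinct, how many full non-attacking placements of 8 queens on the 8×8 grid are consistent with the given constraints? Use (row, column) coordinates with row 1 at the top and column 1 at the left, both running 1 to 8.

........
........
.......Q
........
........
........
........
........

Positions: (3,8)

Branch on row 1: col 1 → 2; col 2 → 1; col 3 → 4; col 4 → 4; col 5 → 4; col 7 → 1.
Sum: 2 + 1 + 4 + 4 + 4 + 1 = 16.

16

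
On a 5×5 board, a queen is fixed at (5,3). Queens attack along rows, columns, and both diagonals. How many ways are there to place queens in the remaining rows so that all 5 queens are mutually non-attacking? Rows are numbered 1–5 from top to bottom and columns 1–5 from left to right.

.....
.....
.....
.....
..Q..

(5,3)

Branch on row 1: col 1 → 1; col 2 → 0; col 4 → 0; col 5 → 1.
Sum: 1 + 0 + 0 + 1 = 2.

2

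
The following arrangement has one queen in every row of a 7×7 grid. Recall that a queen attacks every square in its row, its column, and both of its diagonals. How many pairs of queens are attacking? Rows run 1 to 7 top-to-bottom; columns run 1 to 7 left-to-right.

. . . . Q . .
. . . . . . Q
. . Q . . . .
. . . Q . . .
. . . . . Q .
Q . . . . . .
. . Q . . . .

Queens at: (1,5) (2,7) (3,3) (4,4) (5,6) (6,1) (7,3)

Same column: (3,3)–(7,3) (column 3).
Same diagonal: (1,5)–(3,3) (|1−3| = |5−3| = 2); (3,3)–(4,4) (|3−4| = |3−4| = 1).
Total attacking pairs: 3.

3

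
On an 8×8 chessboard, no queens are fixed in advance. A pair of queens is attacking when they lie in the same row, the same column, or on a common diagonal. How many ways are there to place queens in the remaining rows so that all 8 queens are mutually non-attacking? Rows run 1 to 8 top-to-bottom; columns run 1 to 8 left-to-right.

Branch on row 1: col 1 → 4; col 2 → 8; col 3 → 16; col 4 → 18; col 5 → 18; col 6 → 16; col 7 → 8; col 8 → 4.
Sum: 4 + 8 + 16 + 18 + 18 + 16 + 8 + 4 = 92.
(This is the classic 8-queens count.)

92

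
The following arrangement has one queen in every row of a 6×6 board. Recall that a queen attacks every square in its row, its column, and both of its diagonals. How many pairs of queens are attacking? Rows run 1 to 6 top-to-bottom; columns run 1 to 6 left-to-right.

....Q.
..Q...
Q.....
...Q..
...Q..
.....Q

2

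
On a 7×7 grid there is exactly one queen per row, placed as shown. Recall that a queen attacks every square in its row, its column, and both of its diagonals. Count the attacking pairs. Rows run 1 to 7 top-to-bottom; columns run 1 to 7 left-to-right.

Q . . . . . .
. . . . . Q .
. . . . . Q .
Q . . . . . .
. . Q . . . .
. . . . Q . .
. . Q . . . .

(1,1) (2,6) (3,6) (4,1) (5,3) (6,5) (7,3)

Same column: (1,1)–(4,1) (column 1); (2,6)–(3,6) (column 6); (5,3)–(7,3) (column 3).
Same diagonal: (2,6)–(5,3) (|2−5| = |6−3| = 3).
Total attacking pairs: 4.

4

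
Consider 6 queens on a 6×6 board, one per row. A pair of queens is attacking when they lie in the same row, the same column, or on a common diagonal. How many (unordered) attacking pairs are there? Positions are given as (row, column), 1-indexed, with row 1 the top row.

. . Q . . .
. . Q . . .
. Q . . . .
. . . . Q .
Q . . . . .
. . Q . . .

Same column: (1,3)–(2,3) (column 3); (1,3)–(6,3) (column 3); (2,3)–(6,3) (column 3).
Same diagonal: (2,3)–(3,2) (|2−3| = |3−2| = 1); (2,3)–(4,5) (|2−4| = |3−5| = 2); (4,5)–(6,3) (|4−6| = |5−3| = 2).
Total attacking pairs: 6.

6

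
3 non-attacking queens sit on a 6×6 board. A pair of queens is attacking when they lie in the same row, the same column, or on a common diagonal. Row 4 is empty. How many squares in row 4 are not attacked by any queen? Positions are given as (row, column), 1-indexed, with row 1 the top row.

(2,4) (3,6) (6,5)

1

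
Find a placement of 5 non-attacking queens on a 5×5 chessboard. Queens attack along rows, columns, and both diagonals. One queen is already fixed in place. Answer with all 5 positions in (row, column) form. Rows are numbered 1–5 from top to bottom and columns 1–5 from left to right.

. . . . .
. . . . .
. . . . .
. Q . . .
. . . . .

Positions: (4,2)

(1,3) (2,1) (3,4) (4,2) (5,5)

Row 1: attacked by (4,2)→{2,5}. Safe: 1, 3, 4. Place at column 3.
Row 2: attacked by (1,3)→{2,3,4}; (4,2)→{2,4}. Safe: 1, 5. Place at column 1.
Row 3: attacked by (1,3)→{1,3,5}; (2,1)→{1,2}; (4,2)→{1,2,3}. Safe: 4. Place at column 4.
Row 5: attacked by (1,3)→{3}; (2,1)→{1,4}; (3,4)→{2,4}; (4,2)→{1,2,3}. Safe: 5. Place at column 5.
Columns [3, 1, 4, 2, 5], r−c [-2, 1, -1, 2, 0], r+c [4, 3, 7, 6, 10] are all distinct, so no two queens attack.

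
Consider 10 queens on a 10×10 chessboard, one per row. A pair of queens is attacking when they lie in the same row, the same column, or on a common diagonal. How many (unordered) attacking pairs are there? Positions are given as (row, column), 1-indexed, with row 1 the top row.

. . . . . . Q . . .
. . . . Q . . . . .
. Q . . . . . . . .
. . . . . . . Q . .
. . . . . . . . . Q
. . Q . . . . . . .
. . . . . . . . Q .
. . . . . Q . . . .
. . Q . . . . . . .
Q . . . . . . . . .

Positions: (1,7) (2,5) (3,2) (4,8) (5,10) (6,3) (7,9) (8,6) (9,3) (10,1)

2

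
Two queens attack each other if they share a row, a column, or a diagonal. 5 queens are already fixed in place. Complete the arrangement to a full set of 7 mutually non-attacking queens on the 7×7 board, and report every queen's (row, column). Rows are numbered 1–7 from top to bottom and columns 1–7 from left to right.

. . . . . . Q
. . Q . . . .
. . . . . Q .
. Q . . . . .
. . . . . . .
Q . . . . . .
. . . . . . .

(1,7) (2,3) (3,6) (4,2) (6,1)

(1,7) (2,3) (3,6) (4,2) (5,5) (6,1) (7,4)

Row 5: attacked by (1,7)→{3,7}; (2,3)→{3,6}; (3,6)→{4,6}; (4,2)→{1,2,3}; (6,1)→{1,2}. Safe: 5. Place at column 5.
Row 7: attacked by (1,7)→{1,7}; (2,3)→{3}; (3,6)→{2,6}; (4,2)→{2,5}; (5,5)→{3,5,7}; (6,1)→{1,2}. Safe: 4. Place at column 4.
Columns [7, 3, 6, 2, 5, 1, 4], r−c [-6, -1, -3, 2, 0, 5, 3], r+c [8, 5, 9, 6, 10, 7, 11] are all distinct, so no two queens attack.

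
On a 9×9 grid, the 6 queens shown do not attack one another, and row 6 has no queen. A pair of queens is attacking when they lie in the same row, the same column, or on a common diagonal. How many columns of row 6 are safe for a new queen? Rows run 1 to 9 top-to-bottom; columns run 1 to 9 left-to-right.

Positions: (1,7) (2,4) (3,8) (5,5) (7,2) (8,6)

1

(1,7) attacks row 6 at column 7 and diagonals 2.
(2,4) attacks row 6 at column 4 and diagonals 8.
(3,8) attacks row 6 at column 8 and diagonals 5.
(5,5) attacks row 6 at column 5 and diagonals 4, 6.
(7,2) attacks row 6 at column 2 and diagonals 1, 3.
(8,6) attacks row 6 at column 6 and diagonals 4, 8.
Attacked columns: {1, 2, 3, 4, 5, 6, 7, 8}. Safe: {9}.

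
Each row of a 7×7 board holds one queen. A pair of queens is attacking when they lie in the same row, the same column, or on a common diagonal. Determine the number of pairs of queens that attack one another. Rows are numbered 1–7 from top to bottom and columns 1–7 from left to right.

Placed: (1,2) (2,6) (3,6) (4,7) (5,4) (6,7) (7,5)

5

Same column: (2,6)–(3,6) (column 6); (4,7)–(6,7) (column 7).
Same diagonal: (1,2)–(6,7) (|1−6| = |2−7| = 5); (3,6)–(4,7) (|3−4| = |6−7| = 1); (3,6)–(5,4) (|3−5| = |6−4| = 2).
Total attacking pairs: 5.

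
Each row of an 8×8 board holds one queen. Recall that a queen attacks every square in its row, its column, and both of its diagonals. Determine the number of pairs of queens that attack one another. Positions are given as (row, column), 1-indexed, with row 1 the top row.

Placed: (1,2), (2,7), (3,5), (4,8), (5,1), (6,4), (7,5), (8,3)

Same column: (3,5)–(7,5) (column 5).
Same diagonal: (4,8)–(7,5) (|4−7| = |8−5| = 3); (6,4)–(7,5) (|6−7| = |4−5| = 1).
Total attacking pairs: 3.

3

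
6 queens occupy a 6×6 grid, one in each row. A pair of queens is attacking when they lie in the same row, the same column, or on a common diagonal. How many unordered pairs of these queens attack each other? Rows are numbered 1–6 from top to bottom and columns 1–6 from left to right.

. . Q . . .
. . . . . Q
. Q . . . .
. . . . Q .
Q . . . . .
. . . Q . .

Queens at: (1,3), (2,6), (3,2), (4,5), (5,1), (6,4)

0

All columns are distinct and no two queens satisfy |Δrow| = |Δcol|, so no pair attacks.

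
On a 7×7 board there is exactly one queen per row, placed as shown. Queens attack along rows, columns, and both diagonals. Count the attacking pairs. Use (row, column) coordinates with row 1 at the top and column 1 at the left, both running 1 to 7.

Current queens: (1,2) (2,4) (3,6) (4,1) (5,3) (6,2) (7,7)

2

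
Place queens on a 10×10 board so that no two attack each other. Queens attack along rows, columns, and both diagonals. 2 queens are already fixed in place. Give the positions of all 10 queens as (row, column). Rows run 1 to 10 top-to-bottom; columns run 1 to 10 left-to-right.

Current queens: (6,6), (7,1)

(1,3) (2,5) (3,7) (4,10) (5,4) (6,6) (7,1) (8,9) (9,2) (10,8)

Row 1: attacked by (6,6)→{1,6}; (7,1)→{1,7}. Safe: 2, 3, 4, 5, 8, 9, 10. Place at column 3.
Row 2: attacked by (1,3)→{2,3,4}; (6,6)→{2,6,10}; (7,1)→{1,6}. Safe: 5, 7, 8, 9. Place at column 5.
Row 3: attacked by (1,3)→{1,3,5}; (2,5)→{4,5,6}; (6,6)→{3,6,9}; (7,1)→{1,5}. Safe: 2, 7, 8, 10. Place at column 7.
Row 4: attacked by (1,3)→{3,6}; (2,5)→{3,5,7}; (3,7)→{6,7,8}; (6,6)→{4,6,8}; (7,1)→{1,4}. Safe: 2, 9, 10. Place at column 10.
Row 5: attacked by (1,3)→{3,7}; (2,5)→{2,5,8}; (3,7)→{5,7,9}; (4,10)→{9,10}; (6,6)→{5,6,7}; (7,1)→{1,3}. Safe: 4. Place at column 4.
Row 8: attacked by (1,3)→{3,10}; (2,5)→{5}; (3,7)→{2,7}; (4,10)→{6,10}; (5,4)→{1,4,7}; (6,6)→{4,6,8}; (7,1)→{1,2}. Safe: 9. Place at column 9.
Row 9: attacked by (1,3)→{3}; (2,5)→{5}; (3,7)→{1,7}; (4,10)→{5,10}; (5,4)→{4,8}; (6,6)→{3,6,9}; (7,1)→{1,3}; (8,9)→{8,9,10}. Safe: 2. Place at column 2.
Row 10: attacked by (1,3)→{3}; (2,5)→{5}; (3,7)→{7}; (4,10)→{4,10}; (5,4)→{4,9}; (6,6)→{2,6,10}; (7,1)→{1,4}; (8,9)→{7,9}; (9,2)→{1,2,3}. Safe: 8. Place at column 8.
Columns [3, 5, 7, 10, 4, 6, 1, 9, 2, 8], r−c [-2, -3, -4, -6, 1, 0, 6, -1, 7, 2], r+c [4, 7, 10, 14, 9, 12, 8, 17, 11, 18] are all distinct, so no two queens attack.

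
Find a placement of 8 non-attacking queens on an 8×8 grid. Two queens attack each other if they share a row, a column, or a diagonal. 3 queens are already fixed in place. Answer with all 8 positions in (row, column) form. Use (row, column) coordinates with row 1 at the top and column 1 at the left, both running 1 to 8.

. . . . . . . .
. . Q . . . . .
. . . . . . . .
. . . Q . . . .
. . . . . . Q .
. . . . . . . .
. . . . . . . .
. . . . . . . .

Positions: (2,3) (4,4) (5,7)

(1,5) (2,3) (3,8) (4,4) (5,7) (6,1) (7,6) (8,2)

Row 1: attacked by (2,3)→{2,3,4}; (4,4)→{1,4,7}; (5,7)→{3,7}. Safe: 5, 6, 8. Place at column 5.
Row 3: attacked by (1,5)→{3,5,7}; (2,3)→{2,3,4}; (4,4)→{3,4,5}; (5,7)→{5,7}. Safe: 1, 6, 8. Place at column 8.
Row 6: attacked by (1,5)→{5}; (2,3)→{3,7}; (3,8)→{5,8}; (4,4)→{2,4,6}; (5,7)→{6,7,8}. Safe: 1. Place at column 1.
Row 7: attacked by (1,5)→{5}; (2,3)→{3,8}; (3,8)→{4,8}; (4,4)→{1,4,7}; (5,7)→{5,7}; (6,1)→{1,2}. Safe: 6. Place at column 6.
Row 8: attacked by (1,5)→{5}; (2,3)→{3}; (3,8)→{3,8}; (4,4)→{4,8}; (5,7)→{4,7}; (6,1)→{1,3}; (7,6)→{5,6,7}. Safe: 2. Place at column 2.
Columns [5, 3, 8, 4, 7, 1, 6, 2], r−c [-4, -1, -5, 0, -2, 5, 1, 6], r+c [6, 5, 11, 8, 12, 7, 13, 10] are all distinct, so no two queens attack.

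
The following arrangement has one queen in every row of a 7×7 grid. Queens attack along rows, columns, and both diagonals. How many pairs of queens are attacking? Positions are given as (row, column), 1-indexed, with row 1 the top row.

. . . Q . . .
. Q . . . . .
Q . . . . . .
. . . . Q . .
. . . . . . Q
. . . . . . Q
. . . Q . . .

Same column: (1,4)–(7,4) (column 4); (5,7)–(6,7) (column 7).
Same diagonal: (2,2)–(3,1) (|2−3| = |2−1| = 1); (4,5)–(6,7) (|4−6| = |5−7| = 2).
Total attacking pairs: 4.

4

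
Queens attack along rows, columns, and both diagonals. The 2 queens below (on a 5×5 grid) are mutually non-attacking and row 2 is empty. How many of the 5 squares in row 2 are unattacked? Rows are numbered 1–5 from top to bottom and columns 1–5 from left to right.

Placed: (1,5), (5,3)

2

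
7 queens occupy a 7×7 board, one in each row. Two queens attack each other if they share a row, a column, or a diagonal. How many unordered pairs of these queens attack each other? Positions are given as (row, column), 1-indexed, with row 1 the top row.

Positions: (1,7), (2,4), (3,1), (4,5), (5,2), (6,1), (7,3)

Same column: (3,1)–(6,1) (column 1).
Same diagonal: (5,2)–(6,1) (|5−6| = |2−1| = 1).
Total attacking pairs: 2.

2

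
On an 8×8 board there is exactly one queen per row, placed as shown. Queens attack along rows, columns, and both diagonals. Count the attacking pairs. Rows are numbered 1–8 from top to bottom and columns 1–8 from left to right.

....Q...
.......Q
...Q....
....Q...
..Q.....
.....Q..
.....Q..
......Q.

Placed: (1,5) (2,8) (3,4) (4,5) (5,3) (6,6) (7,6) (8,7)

4

Same column: (1,5)–(4,5) (column 5); (6,6)–(7,6) (column 6).
Same diagonal: (3,4)–(4,5) (|3−4| = |4−5| = 1); (7,6)–(8,7) (|7−8| = |6−7| = 1).
Total attacking pairs: 4.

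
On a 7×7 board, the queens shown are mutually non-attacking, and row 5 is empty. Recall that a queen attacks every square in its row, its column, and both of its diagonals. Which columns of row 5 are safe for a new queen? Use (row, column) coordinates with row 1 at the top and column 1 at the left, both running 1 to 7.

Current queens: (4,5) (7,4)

(4,5) attacks row 5 at column 5 and diagonals 4, 6.
(7,4) attacks row 5 at column 4 and diagonals 2, 6.
Attacked columns: {2, 4, 5, 6}. Safe: {1, 3, 7}.

columns 1, 3, 7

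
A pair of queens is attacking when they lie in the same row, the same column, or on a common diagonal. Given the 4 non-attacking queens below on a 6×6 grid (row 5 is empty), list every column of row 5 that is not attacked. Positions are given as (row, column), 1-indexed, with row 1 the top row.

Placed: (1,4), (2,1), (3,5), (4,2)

columns 6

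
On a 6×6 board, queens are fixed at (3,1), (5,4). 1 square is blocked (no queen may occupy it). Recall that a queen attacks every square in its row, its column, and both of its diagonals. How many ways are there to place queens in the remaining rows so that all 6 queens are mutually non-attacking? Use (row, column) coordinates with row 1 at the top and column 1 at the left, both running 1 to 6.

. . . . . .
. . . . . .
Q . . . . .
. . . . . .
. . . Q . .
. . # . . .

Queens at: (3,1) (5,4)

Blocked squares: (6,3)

1

Branch on row 1: col 2 → 0; col 5 → 1; col 6 → 0.
Sum: 0 + 1 + 0 = 1.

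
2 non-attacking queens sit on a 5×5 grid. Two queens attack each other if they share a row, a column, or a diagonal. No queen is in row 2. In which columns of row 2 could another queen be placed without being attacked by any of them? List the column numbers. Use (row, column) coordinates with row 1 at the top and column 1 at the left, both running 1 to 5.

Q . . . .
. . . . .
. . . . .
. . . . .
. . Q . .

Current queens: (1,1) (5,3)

(1,1) attacks row 2 at column 1 and diagonals 2.
(5,3) attacks row 2 at column 3.
Attacked columns: {1, 2, 3}. Safe: {4, 5}.

columns 4, 5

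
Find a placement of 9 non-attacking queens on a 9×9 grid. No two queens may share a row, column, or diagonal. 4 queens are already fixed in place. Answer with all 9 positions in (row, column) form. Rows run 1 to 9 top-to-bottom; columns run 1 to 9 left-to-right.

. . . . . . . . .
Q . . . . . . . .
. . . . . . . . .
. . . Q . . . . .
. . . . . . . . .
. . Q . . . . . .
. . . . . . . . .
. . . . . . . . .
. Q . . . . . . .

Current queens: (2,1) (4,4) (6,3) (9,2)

(1,6) (2,1) (3,7) (4,4) (5,8) (6,3) (7,5) (8,9) (9,2)

Row 1: attacked by (2,1)→{1,2}; (4,4)→{1,4,7}; (6,3)→{3,8}; (9,2)→{2}. Safe: 5, 6, 9. Place at column 6.
Row 3: attacked by (1,6)→{4,6,8}; (2,1)→{1,2}; (4,4)→{3,4,5}; (6,3)→{3,6}; (9,2)→{2,8}. Safe: 7, 9. Place at column 7.
Row 5: attacked by (1,6)→{2,6}; (2,1)→{1,4}; (3,7)→{5,7,9}; (4,4)→{3,4,5}; (6,3)→{2,3,4}; (9,2)→{2,6}. Safe: 8. Place at column 8.
Row 7: attacked by (1,6)→{6}; (2,1)→{1,6}; (3,7)→{3,7}; (4,4)→{1,4,7}; (5,8)→{6,8}; (6,3)→{2,3,4}; (9,2)→{2,4}. Safe: 5, 9. Place at column 5.
Row 8: attacked by (1,6)→{6}; (2,1)→{1,7}; (3,7)→{2,7}; (4,4)→{4,8}; (5,8)→{5,8}; (6,3)→{1,3,5}; (7,5)→{4,5,6}; (9,2)→{1,2,3}. Safe: 9. Place at column 9.
Columns [6, 1, 7, 4, 8, 3, 5, 9, 2], r−c [-5, 1, -4, 0, -3, 3, 2, -1, 7], r+c [7, 3, 10, 8, 13, 9, 12, 17, 11] are all distinct, so no two queens attack.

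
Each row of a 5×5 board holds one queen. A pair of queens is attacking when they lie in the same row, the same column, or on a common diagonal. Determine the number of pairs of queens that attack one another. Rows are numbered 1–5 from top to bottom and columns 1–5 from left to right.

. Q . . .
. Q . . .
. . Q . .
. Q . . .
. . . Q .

Same column: (1,2)–(2,2) (column 2); (1,2)–(4,2) (column 2); (2,2)–(4,2) (column 2).
Same diagonal: (2,2)–(3,3) (|2−3| = |2−3| = 1); (3,3)–(4,2) (|3−4| = |3−2| = 1).
Total attacking pairs: 5.

5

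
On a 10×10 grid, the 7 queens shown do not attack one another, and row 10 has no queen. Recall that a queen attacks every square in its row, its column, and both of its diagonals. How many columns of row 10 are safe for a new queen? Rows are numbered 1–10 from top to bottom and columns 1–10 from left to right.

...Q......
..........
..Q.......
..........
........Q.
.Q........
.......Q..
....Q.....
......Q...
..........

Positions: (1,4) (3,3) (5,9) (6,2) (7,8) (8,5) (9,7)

(1,4) attacks row 10 at column 4.
(3,3) attacks row 10 at column 3 and diagonals 10.
(5,9) attacks row 10 at column 9 and diagonals 4.
(6,2) attacks row 10 at column 2 and diagonals 6.
(7,8) attacks row 10 at column 8 and diagonals 5.
(8,5) attacks row 10 at column 5 and diagonals 3, 7.
(9,7) attacks row 10 at column 7 and diagonals 6, 8.
Attacked columns: {2, 3, 4, 5, 6, 7, 8, 9, 10}. Safe: {1}.

1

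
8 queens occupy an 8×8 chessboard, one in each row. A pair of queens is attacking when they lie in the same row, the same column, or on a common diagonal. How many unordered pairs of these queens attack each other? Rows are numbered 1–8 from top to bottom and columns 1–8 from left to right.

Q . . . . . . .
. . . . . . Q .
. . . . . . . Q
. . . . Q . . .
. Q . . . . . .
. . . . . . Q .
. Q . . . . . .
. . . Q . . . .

Same column: (2,7)–(6,7) (column 7); (5,2)–(7,2) (column 2).
Same diagonal: (2,7)–(3,8) (|2−3| = |7−8| = 1); (2,7)–(4,5) (|2−4| = |7−5| = 2); (2,7)–(7,2) (|2−7| = |7−2| = 5); (4,5)–(6,7) (|4−6| = |5−7| = 2); (4,5)–(7,2) (|4−7| = |5−2| = 3).
Total attacking pairs: 7.

7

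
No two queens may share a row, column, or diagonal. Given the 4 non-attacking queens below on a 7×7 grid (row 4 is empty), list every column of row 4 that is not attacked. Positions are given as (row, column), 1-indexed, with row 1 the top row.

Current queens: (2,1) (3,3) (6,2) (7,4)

columns 5, 6

(2,1) attacks row 4 at column 1 and diagonals 3.
(3,3) attacks row 4 at column 3 and diagonals 2, 4.
(6,2) attacks row 4 at column 2 and diagonals 4.
(7,4) attacks row 4 at column 4 and diagonals 1, 7.
Attacked columns: {1, 2, 3, 4, 7}. Safe: {5, 6}.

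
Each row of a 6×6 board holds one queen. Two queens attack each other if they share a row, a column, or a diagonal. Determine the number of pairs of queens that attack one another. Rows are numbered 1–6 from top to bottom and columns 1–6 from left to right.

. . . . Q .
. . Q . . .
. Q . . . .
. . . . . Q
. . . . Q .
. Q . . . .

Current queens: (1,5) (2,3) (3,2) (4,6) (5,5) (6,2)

4

Same column: (1,5)–(5,5) (column 5); (3,2)–(6,2) (column 2).
Same diagonal: (2,3)–(3,2) (|2−3| = |3−2| = 1); (4,6)–(5,5) (|4−5| = |6−5| = 1).
Total attacking pairs: 4.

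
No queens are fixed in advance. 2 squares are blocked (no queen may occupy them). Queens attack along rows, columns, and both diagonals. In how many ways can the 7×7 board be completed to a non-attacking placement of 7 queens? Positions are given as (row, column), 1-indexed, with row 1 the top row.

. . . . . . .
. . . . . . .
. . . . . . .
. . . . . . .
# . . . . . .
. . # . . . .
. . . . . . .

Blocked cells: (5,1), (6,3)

30

Branch on row 1: col 1 → 4; col 2 → 3; col 3 → 5; col 4 → 5; col 5 → 6; col 6 → 4; col 7 → 3.
Sum: 4 + 3 + 5 + 5 + 6 + 4 + 3 = 30.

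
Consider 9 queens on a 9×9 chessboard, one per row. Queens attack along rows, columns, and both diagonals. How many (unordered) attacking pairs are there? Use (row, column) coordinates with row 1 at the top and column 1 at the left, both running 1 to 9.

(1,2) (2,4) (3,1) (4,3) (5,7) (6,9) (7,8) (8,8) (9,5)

Same column: (7,8)–(8,8) (column 8).
Same diagonal: (1,2)–(7,8) (|1−7| = |2−8| = 6); (2,4)–(5,7) (|2−5| = |4−7| = 3); (6,9)–(7,8) (|6−7| = |9−8| = 1).
Total attacking pairs: 4.

4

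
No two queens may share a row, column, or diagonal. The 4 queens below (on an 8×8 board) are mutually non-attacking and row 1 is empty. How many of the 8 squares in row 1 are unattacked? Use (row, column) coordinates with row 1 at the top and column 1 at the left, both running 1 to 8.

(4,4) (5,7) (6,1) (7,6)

(4,4) attacks row 1 at column 4 and diagonals 1, 7.
(5,7) attacks row 1 at column 7 and diagonals 3.
(6,1) attacks row 1 at column 1 and diagonals 6.
(7,6) attacks row 1 at column 6.
Attacked columns: {1, 3, 4, 6, 7}. Safe: {2, 5, 8}.

3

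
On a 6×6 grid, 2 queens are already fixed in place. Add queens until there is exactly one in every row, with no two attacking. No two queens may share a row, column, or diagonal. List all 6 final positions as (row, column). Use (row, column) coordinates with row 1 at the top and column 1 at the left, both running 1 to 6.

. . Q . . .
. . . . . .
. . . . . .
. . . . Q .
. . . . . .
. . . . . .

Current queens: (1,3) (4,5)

Row 2: attacked by (1,3)→{2,3,4}; (4,5)→{3,5}. Safe: 1, 6. Place at column 6.
Row 3: attacked by (1,3)→{1,3,5}; (2,6)→{5,6}; (4,5)→{4,5,6}. Safe: 2. Place at column 2.
Row 5: attacked by (1,3)→{3}; (2,6)→{3,6}; (3,2)→{2,4}; (4,5)→{4,5,6}. Safe: 1. Place at column 1.
Row 6: attacked by (1,3)→{3}; (2,6)→{2,6}; (3,2)→{2,5}; (4,5)→{3,5}; (5,1)→{1,2}. Safe: 4. Place at column 4.
Columns [3, 6, 2, 5, 1, 4], r−c [-2, -4, 1, -1, 4, 2], r+c [4, 8, 5, 9, 6, 10] are all distinct, so no two queens attack.

(1,3) (2,6) (3,2) (4,5) (5,1) (6,4)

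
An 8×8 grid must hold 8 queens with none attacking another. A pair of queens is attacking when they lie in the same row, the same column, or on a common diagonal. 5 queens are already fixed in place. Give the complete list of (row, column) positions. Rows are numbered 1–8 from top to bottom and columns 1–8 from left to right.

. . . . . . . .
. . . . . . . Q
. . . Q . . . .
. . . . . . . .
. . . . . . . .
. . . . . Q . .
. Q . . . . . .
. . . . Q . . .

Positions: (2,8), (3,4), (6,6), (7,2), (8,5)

Row 1: attacked by (2,8)→{7,8}; (3,4)→{2,4,6}; (6,6)→{1,6}; (7,2)→{2,8}; (8,5)→{5}. Safe: 3. Place at column 3.
Row 4: attacked by (1,3)→{3,6}; (2,8)→{6,8}; (3,4)→{3,4,5}; (6,6)→{4,6,8}; (7,2)→{2,5}; (8,5)→{1,5}. Safe: 7. Place at column 7.
Row 5: attacked by (1,3)→{3,7}; (2,8)→{5,8}; (3,4)→{2,4,6}; (4,7)→{6,7,8}; (6,6)→{5,6,7}; (7,2)→{2,4}; (8,5)→{2,5,8}. Safe: 1. Place at column 1.
Columns [3, 8, 4, 7, 1, 6, 2, 5], r−c [-2, -6, -1, -3, 4, 0, 5, 3], r+c [4, 10, 7, 11, 6, 12, 9, 13] are all distinct, so no two queens attack.

(1,3) (2,8) (3,4) (4,7) (5,1) (6,6) (7,2) (8,5)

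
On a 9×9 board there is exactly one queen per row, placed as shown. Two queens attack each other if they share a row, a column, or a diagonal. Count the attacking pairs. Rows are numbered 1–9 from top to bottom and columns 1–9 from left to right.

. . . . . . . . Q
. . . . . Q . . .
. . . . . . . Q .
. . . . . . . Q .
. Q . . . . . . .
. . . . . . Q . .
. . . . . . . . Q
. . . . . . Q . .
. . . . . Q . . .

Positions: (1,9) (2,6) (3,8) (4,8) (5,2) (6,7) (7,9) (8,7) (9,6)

7

Same column: (1,9)–(7,9) (column 9); (2,6)–(9,6) (column 6); (3,8)–(4,8) (column 8); (6,7)–(8,7) (column 7).
Same diagonal: (2,6)–(4,8) (|2−4| = |6−8| = 2); (5,2)–(9,6) (|5−9| = |2−6| = 4); (8,7)–(9,6) (|8−9| = |7−6| = 1).
Total attacking pairs: 7.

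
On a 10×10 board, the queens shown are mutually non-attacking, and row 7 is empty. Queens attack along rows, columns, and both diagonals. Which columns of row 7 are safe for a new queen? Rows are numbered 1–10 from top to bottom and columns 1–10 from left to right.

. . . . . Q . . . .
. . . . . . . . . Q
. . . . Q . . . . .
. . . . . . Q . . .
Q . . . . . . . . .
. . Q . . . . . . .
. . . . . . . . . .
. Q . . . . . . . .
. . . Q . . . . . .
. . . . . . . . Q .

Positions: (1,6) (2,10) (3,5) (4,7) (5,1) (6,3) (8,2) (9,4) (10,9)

(1,6) attacks row 7 at column 6.
(2,10) attacks row 7 at column 10 and diagonals 5.
(3,5) attacks row 7 at column 5 and diagonals 1, 9.
(4,7) attacks row 7 at column 7 and diagonals 4, 10.
(5,1) attacks row 7 at column 1 and diagonals 3.
(6,3) attacks row 7 at column 3 and diagonals 2, 4.
(8,2) attacks row 7 at column 2 and diagonals 1, 3.
(9,4) attacks row 7 at column 4 and diagonals 2, 6.
(10,9) attacks row 7 at column 9 and diagonals 6.
Attacked columns: {1, 2, 3, 4, 5, 6, 7, 9, 10}. Safe: {8}.

columns 8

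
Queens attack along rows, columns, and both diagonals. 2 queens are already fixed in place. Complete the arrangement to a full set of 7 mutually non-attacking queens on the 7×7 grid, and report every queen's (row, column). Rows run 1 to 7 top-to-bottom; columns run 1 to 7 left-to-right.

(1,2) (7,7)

Row 2: attacked by (1,2)→{1,2,3}; (7,7)→{2,7}. Safe: 4, 5, 6. Place at column 4.
Row 3: attacked by (1,2)→{2,4}; (2,4)→{3,4,5}; (7,7)→{3,7}. Safe: 1, 6. Place at column 6.
Row 4: attacked by (1,2)→{2,5}; (2,4)→{2,4,6}; (3,6)→{5,6,7}; (7,7)→{4,7}. Safe: 1, 3. Place at column 1.
Row 5: attacked by (1,2)→{2,6}; (2,4)→{1,4,7}; (3,6)→{4,6}; (4,1)→{1,2}; (7,7)→{5,7}. Safe: 3. Place at column 3.
Row 6: attacked by (1,2)→{2,7}; (2,4)→{4}; (3,6)→{3,6}; (4,1)→{1,3}; (5,3)→{2,3,4}; (7,7)→{6,7}. Safe: 5. Place at column 5.
Columns [2, 4, 6, 1, 3, 5, 7], r−c [-1, -2, -3, 3, 2, 1, 0], r+c [3, 6, 9, 5, 8, 11, 14] are all distinct, so no two queens attack.

(1,2) (2,4) (3,6) (4,1) (5,3) (6,5) (7,7)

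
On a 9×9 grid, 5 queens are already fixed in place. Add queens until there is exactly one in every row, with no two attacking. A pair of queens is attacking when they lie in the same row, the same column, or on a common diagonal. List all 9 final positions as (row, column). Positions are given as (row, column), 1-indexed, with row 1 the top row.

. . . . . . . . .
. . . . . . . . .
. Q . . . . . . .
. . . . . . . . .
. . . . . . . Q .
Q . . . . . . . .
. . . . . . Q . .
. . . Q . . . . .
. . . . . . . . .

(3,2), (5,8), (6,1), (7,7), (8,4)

(1,3) (2,9) (3,2) (4,5) (5,8) (6,1) (7,7) (8,4) (9,6)

Row 1: attacked by (3,2)→{2,4}; (5,8)→{4,8}; (6,1)→{1,6}; (7,7)→{1,7}; (8,4)→{4}. Safe: 3, 5, 9. Place at column 3.
Row 2: attacked by (1,3)→{2,3,4}; (3,2)→{1,2,3}; (5,8)→{5,8}; (6,1)→{1,5}; (7,7)→{2,7}; (8,4)→{4}. Safe: 6, 9. Place at column 9.
Row 4: attacked by (1,3)→{3,6}; (2,9)→{7,9}; (3,2)→{1,2,3}; (5,8)→{7,8,9}; (6,1)→{1,3}; (7,7)→{4,7}; (8,4)→{4,8}. Safe: 5. Place at column 5.
Row 9: attacked by (1,3)→{3}; (2,9)→{2,9}; (3,2)→{2,8}; (4,5)→{5}; (5,8)→{4,8}; (6,1)→{1,4}; (7,7)→{5,7,9}; (8,4)→{3,4,5}. Safe: 6. Place at column 6.
Columns [3, 9, 2, 5, 8, 1, 7, 4, 6], r−c [-2, -7, 1, -1, -3, 5, 0, 4, 3], r+c [4, 11, 5, 9, 13, 7, 14, 12, 15] are all distinct, so no two queens attack.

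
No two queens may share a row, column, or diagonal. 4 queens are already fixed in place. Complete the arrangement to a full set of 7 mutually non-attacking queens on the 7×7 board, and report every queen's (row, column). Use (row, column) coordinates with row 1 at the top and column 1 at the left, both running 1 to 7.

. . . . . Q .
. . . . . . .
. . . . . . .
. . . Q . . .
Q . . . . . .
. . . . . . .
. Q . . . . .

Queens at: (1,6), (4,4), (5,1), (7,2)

(1,6) (2,3) (3,7) (4,4) (5,1) (6,5) (7,2)

Row 2: attacked by (1,6)→{5,6,7}; (4,4)→{2,4,6}; (5,1)→{1,4}; (7,2)→{2,7}. Safe: 3. Place at column 3.
Row 3: attacked by (1,6)→{4,6}; (2,3)→{2,3,4}; (4,4)→{3,4,5}; (5,1)→{1,3}; (7,2)→{2,6}. Safe: 7. Place at column 7.
Row 6: attacked by (1,6)→{1,6}; (2,3)→{3,7}; (3,7)→{4,7}; (4,4)→{2,4,6}; (5,1)→{1,2}; (7,2)→{1,2,3}. Safe: 5. Place at column 5.
Columns [6, 3, 7, 4, 1, 5, 2], r−c [-5, -1, -4, 0, 4, 1, 5], r+c [7, 5, 10, 8, 6, 11, 9] are all distinct, so no two queens attack.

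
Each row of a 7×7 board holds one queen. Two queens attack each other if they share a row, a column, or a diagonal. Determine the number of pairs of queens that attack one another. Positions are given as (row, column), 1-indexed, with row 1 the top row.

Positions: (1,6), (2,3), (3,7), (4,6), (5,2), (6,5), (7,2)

4

Same column: (1,6)–(4,6) (column 6); (5,2)–(7,2) (column 2).
Same diagonal: (1,6)–(5,2) (|1−5| = |6−2| = 4); (3,7)–(4,6) (|3−4| = |7−6| = 1).
Total attacking pairs: 4.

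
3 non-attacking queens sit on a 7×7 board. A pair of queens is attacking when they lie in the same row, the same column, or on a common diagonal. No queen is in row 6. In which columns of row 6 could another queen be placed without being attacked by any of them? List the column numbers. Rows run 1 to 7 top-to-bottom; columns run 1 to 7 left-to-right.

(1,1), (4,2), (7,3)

(1,1) attacks row 6 at column 1 and diagonals 6.
(4,2) attacks row 6 at column 2 and diagonals 4.
(7,3) attacks row 6 at column 3 and diagonals 2, 4.
Attacked columns: {1, 2, 3, 4, 6}. Safe: {5, 7}.

columns 5, 7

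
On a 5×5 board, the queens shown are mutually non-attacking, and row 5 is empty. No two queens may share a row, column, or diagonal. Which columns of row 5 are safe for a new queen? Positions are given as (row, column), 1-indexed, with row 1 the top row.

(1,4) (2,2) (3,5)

columns 1

(1,4) attacks row 5 at column 4.
(2,2) attacks row 5 at column 2 and diagonals 5.
(3,5) attacks row 5 at column 5 and diagonals 3.
Attacked columns: {2, 3, 4, 5}. Safe: {1}.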